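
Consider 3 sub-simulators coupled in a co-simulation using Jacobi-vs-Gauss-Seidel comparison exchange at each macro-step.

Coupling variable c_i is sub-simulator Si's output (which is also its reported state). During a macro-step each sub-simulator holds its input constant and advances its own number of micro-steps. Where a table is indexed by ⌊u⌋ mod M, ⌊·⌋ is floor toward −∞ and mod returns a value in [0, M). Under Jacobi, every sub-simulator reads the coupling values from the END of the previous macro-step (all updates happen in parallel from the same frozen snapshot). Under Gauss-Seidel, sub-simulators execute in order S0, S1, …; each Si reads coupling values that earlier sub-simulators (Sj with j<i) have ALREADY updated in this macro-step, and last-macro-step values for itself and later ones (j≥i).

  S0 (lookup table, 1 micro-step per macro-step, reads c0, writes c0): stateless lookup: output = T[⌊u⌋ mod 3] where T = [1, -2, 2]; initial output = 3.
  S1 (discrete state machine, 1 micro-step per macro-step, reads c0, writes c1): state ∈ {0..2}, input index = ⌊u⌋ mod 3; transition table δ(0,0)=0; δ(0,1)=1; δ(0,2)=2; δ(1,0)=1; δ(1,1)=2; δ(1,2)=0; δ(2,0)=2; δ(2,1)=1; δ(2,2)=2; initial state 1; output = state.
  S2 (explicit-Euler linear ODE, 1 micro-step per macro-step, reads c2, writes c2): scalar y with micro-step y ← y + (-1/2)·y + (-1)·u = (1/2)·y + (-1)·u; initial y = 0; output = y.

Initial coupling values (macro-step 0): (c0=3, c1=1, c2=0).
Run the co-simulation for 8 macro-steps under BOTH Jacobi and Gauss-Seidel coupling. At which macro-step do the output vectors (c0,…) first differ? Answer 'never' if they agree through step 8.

first divergence at macro-step: 1

[Jacobi] macro 1: S0 reads c0=3 → after 1×micro: 1; S1 reads c0=3 → after 1×micro: 1; S2 reads c2=0 → after 1×micro: 0 ⇒ (c0=1, c1=1, c2=0)
[Jacobi] macro 2: S0 reads c0=1 → after 1×micro: -2; S1 reads c0=1 → after 1×micro: 2; S2 reads c2=0 → after 1×micro: 0 ⇒ (c0=-2, c1=2, c2=0)
[Jacobi] macro 3: S0 reads c0=-2 → after 1×micro: -2; S1 reads c0=-2 → after 1×micro: 1; S2 reads c2=0 → after 1×micro: 0 ⇒ (c0=-2, c1=1, c2=0)
[Jacobi] macro 4: S0 reads c0=-2 → after 1×micro: -2; S1 reads c0=-2 → after 1×micro: 2; S2 reads c2=0 → after 1×micro: 0 ⇒ (c0=-2, c1=2, c2=0)
[Jacobi] macro 5: S0 reads c0=-2 → after 1×micro: -2; S1 reads c0=-2 → after 1×micro: 1; S2 reads c2=0 → after 1×micro: 0 ⇒ (c0=-2, c1=1, c2=0)
[Jacobi] macro 6: S0 reads c0=-2 → after 1×micro: -2; S1 reads c0=-2 → after 1×micro: 2; S2 reads c2=0 → after 1×micro: 0 ⇒ (c0=-2, c1=2, c2=0)
[Jacobi] macro 7: S0 reads c0=-2 → after 1×micro: -2; S1 reads c0=-2 → after 1×micro: 1; S2 reads c2=0 → after 1×micro: 0 ⇒ (c0=-2, c1=1, c2=0)
[Jacobi] macro 8: S0 reads c0=-2 → after 1×micro: -2; S1 reads c0=-2 → after 1×micro: 2; S2 reads c2=0 → after 1×micro: 0 ⇒ (c0=-2, c1=2, c2=0)
[Gauss-Seidel] macro 1: S0 reads c0=3 → after 1×micro: 1; S1 reads c0=1 → after 1×micro: 2; S2 reads c2=0 → after 1×micro: 0 ⇒ (c0=1, c1=2, c2=0)
[Gauss-Seidel] macro 2: S0 reads c0=1 → after 1×micro: -2; S1 reads c0=-2 → after 1×micro: 1; S2 reads c2=0 → after 1×micro: 0 ⇒ (c0=-2, c1=1, c2=0)
[Gauss-Seidel] macro 3: S0 reads c0=-2 → after 1×micro: -2; S1 reads c0=-2 → after 1×micro: 2; S2 reads c2=0 → after 1×micro: 0 ⇒ (c0=-2, c1=2, c2=0)
[Gauss-Seidel] macro 4: S0 reads c0=-2 → after 1×micro: -2; S1 reads c0=-2 → after 1×micro: 1; S2 reads c2=0 → after 1×micro: 0 ⇒ (c0=-2, c1=1, c2=0)
[Gauss-Seidel] macro 5: S0 reads c0=-2 → after 1×micro: -2; S1 reads c0=-2 → after 1×micro: 2; S2 reads c2=0 → after 1×micro: 0 ⇒ (c0=-2, c1=2, c2=0)
[Gauss-Seidel] macro 6: S0 reads c0=-2 → after 1×micro: -2; S1 reads c0=-2 → after 1×micro: 1; S2 reads c2=0 → after 1×micro: 0 ⇒ (c0=-2, c1=1, c2=0)
[Gauss-Seidel] macro 7: S0 reads c0=-2 → after 1×micro: -2; S1 reads c0=-2 → after 1×micro: 2; S2 reads c2=0 → after 1×micro: 0 ⇒ (c0=-2, c1=2, c2=0)
[Gauss-Seidel] macro 8: S0 reads c0=-2 → after 1×micro: -2; S1 reads c0=-2 → after 1×micro: 1; S2 reads c2=0 → after 1×micro: 0 ⇒ (c0=-2, c1=1, c2=0)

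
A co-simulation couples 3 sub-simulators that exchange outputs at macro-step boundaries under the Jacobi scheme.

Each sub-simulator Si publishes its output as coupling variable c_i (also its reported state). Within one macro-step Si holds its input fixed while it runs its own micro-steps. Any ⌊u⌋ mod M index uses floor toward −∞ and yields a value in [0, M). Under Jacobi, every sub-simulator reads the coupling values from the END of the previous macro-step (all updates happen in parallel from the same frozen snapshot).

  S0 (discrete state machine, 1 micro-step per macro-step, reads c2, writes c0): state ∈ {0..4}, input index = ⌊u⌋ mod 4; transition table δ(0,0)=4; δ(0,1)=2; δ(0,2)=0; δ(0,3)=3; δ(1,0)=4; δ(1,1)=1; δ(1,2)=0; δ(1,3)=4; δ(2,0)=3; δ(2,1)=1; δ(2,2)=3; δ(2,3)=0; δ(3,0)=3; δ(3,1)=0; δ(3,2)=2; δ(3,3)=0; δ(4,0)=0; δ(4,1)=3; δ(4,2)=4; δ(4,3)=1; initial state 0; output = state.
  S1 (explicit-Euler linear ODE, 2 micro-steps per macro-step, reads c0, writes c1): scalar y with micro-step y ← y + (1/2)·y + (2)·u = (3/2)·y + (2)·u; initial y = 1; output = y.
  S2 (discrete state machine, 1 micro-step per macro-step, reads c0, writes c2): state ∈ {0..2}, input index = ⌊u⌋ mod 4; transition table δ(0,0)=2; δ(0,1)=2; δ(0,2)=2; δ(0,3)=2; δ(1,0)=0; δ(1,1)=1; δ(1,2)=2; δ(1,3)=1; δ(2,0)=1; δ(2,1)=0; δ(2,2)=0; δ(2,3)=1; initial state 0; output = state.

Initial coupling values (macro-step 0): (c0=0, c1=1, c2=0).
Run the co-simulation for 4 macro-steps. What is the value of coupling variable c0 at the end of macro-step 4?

c0 at macro-step 4 = 3

macro 1: S0 reads c2=0 → after 1×micro: 4; S1 reads c0=0 → after 2×micro: 9/4; S2 reads c0=0 → after 1×micro: 2 ⇒ (c0=4, c1=9/4, c2=2)
macro 2: S0 reads c2=2 → after 1×micro: 4; S1 reads c0=4 → after 2×micro: 401/16; S2 reads c0=4 → after 1×micro: 1 ⇒ (c0=4, c1=401/16, c2=1)
macro 3: S0 reads c2=1 → after 1×micro: 3; S1 reads c0=4 → after 2×micro: 4889/64; S2 reads c0=4 → after 1×micro: 0 ⇒ (c0=3, c1=4889/64, c2=0)
macro 4: S0 reads c2=0 → after 1×micro: 3; S1 reads c0=3 → after 2×micro: 47841/256; S2 reads c0=3 → after 1×micro: 2 ⇒ (c0=3, c1=47841/256, c2=2)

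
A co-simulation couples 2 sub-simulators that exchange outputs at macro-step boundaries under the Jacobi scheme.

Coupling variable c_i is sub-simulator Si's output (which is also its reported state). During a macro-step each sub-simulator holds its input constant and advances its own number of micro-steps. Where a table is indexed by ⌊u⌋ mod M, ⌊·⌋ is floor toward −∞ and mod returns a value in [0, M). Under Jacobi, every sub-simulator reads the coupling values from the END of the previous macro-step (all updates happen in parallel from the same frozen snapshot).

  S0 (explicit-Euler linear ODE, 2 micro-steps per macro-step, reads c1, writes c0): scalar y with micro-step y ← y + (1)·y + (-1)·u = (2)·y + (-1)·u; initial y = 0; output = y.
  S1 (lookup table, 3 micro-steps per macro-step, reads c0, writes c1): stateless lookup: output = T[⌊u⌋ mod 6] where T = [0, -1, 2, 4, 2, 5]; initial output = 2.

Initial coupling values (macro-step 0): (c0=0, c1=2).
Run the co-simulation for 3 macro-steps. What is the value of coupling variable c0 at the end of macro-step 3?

macro 1: S0 reads c1=2 → after 2×micro: -6; S1 reads c0=0 → after 3×micro: 0 ⇒ (c0=-6, c1=0)
macro 2: S0 reads c1=0 → after 2×micro: -24; S1 reads c0=-6 → after 3×micro: 0 ⇒ (c0=-24, c1=0)
macro 3: S0 reads c1=0 → after 2×micro: -96; S1 reads c0=-24 → after 3×micro: 0 ⇒ (c0=-96, c1=0)

c0 at macro-step 3 = -96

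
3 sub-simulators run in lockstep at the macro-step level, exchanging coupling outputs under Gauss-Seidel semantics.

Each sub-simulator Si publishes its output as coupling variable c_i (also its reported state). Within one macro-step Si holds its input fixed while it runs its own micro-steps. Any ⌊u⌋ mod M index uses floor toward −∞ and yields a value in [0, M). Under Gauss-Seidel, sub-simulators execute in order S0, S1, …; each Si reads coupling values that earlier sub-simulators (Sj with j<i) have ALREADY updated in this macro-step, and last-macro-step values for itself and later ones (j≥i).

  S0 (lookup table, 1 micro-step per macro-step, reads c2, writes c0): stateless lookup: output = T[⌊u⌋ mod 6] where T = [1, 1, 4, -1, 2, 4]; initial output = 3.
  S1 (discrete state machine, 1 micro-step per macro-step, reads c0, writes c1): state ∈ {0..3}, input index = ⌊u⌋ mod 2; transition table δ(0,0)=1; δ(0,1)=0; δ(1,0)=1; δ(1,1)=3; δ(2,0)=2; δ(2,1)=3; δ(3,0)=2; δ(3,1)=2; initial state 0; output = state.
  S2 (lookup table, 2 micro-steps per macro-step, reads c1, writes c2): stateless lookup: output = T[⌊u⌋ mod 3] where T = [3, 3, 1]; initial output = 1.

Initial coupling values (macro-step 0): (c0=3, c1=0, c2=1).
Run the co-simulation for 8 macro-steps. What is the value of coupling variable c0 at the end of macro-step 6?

macro 1: S0 reads c2=1 → after 1×micro: 1; S1 reads c0=1 → after 1×micro: 0; S2 reads c1=0 → after 2×micro: 3 ⇒ (c0=1, c1=0, c2=3)
macro 2: S0 reads c2=3 → after 1×micro: -1; S1 reads c0=-1 → after 1×micro: 0; S2 reads c1=0 → after 2×micro: 3 ⇒ (c0=-1, c1=0, c2=3)
macro 3: S0 reads c2=3 → after 1×micro: -1; S1 reads c0=-1 → after 1×micro: 0; S2 reads c1=0 → after 2×micro: 3 ⇒ (c0=-1, c1=0, c2=3)
macro 4: S0 reads c2=3 → after 1×micro: -1; S1 reads c0=-1 → after 1×micro: 0; S2 reads c1=0 → after 2×micro: 3 ⇒ (c0=-1, c1=0, c2=3)
macro 5: S0 reads c2=3 → after 1×micro: -1; S1 reads c0=-1 → after 1×micro: 0; S2 reads c1=0 → after 2×micro: 3 ⇒ (c0=-1, c1=0, c2=3)
macro 6: S0 reads c2=3 → after 1×micro: -1; S1 reads c0=-1 → after 1×micro: 0; S2 reads c1=0 → after 2×micro: 3 ⇒ (c0=-1, c1=0, c2=3)
macro 7: S0 reads c2=3 → after 1×micro: -1; S1 reads c0=-1 → after 1×micro: 0; S2 reads c1=0 → after 2×micro: 3 ⇒ (c0=-1, c1=0, c2=3)
macro 8: S0 reads c2=3 → after 1×micro: -1; S1 reads c0=-1 → after 1×micro: 0; S2 reads c1=0 → after 2×micro: 3 ⇒ (c0=-1, c1=0, c2=3)

c0 at macro-step 6 = -1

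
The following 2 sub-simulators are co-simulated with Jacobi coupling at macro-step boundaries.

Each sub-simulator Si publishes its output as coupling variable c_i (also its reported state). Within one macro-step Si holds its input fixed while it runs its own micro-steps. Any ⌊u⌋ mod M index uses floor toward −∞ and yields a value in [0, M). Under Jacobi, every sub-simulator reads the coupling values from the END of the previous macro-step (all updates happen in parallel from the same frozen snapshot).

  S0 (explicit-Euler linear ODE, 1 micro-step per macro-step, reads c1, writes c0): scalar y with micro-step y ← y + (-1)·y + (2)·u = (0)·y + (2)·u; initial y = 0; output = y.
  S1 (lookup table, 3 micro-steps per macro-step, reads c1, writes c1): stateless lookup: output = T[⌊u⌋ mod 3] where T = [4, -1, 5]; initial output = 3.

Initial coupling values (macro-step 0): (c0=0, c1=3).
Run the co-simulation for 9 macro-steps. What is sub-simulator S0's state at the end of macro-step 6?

macro 1: S0 reads c1=3 → after 1×micro: 6; S1 reads c1=3 → after 3×micro: 4 ⇒ (c0=6, c1=4)
macro 2: S0 reads c1=4 → after 1×micro: 8; S1 reads c1=4 → after 3×micro: -1 ⇒ (c0=8, c1=-1)
macro 3: S0 reads c1=-1 → after 1×micro: -2; S1 reads c1=-1 → after 3×micro: 5 ⇒ (c0=-2, c1=5)
macro 4: S0 reads c1=5 → after 1×micro: 10; S1 reads c1=5 → after 3×micro: 5 ⇒ (c0=10, c1=5)
macro 5: S0 reads c1=5 → after 1×micro: 10; S1 reads c1=5 → after 3×micro: 5 ⇒ (c0=10, c1=5)
macro 6: S0 reads c1=5 → after 1×micro: 10; S1 reads c1=5 → after 3×micro: 5 ⇒ (c0=10, c1=5)
macro 7: S0 reads c1=5 → after 1×micro: 10; S1 reads c1=5 → after 3×micro: 5 ⇒ (c0=10, c1=5)
macro 8: S0 reads c1=5 → after 1×micro: 10; S1 reads c1=5 → after 3×micro: 5 ⇒ (c0=10, c1=5)
macro 9: S0 reads c1=5 → after 1×micro: 10; S1 reads c1=5 → after 3×micro: 5 ⇒ (c0=10, c1=5)

S0 state at macro-step 6 = 10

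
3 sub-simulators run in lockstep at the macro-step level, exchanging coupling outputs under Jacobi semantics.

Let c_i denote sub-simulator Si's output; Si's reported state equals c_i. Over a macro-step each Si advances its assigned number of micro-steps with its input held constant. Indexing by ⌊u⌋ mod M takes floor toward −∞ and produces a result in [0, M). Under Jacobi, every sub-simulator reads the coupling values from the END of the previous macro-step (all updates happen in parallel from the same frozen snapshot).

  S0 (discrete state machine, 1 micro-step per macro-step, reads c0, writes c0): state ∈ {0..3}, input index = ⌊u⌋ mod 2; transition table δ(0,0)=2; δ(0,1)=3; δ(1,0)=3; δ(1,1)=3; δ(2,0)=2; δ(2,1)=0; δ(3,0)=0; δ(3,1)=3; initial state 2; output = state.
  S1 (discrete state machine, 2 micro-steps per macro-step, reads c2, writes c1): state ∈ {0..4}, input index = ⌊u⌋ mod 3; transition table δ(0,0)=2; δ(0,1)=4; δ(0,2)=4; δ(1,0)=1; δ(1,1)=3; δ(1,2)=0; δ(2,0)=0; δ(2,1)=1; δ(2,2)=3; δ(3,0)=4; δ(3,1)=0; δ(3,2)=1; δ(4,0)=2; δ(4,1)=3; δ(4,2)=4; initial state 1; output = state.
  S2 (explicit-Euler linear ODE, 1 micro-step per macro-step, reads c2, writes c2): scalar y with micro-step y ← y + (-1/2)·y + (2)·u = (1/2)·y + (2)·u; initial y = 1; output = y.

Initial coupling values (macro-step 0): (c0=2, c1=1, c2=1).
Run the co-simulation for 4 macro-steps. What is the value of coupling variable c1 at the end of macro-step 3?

macro 1: S0 reads c0=2 → after 1×micro: 2; S1 reads c2=1 → after 2×micro: 0; S2 reads c2=1 → after 1×micro: 5/2 ⇒ (c0=2, c1=0, c2=5/2)
macro 2: S0 reads c0=2 → after 1×micro: 2; S1 reads c2=5/2 → after 2×micro: 4; S2 reads c2=5/2 → after 1×micro: 25/4 ⇒ (c0=2, c1=4, c2=25/4)
macro 3: S0 reads c0=2 → after 1×micro: 2; S1 reads c2=25/4 → after 2×micro: 0; S2 reads c2=25/4 → after 1×micro: 125/8 ⇒ (c0=2, c1=0, c2=125/8)
macro 4: S0 reads c0=2 → after 1×micro: 2; S1 reads c2=125/8 → after 2×micro: 0; S2 reads c2=125/8 → after 1×micro: 625/16 ⇒ (c0=2, c1=0, c2=625/16)

c1 at macro-step 3 = 0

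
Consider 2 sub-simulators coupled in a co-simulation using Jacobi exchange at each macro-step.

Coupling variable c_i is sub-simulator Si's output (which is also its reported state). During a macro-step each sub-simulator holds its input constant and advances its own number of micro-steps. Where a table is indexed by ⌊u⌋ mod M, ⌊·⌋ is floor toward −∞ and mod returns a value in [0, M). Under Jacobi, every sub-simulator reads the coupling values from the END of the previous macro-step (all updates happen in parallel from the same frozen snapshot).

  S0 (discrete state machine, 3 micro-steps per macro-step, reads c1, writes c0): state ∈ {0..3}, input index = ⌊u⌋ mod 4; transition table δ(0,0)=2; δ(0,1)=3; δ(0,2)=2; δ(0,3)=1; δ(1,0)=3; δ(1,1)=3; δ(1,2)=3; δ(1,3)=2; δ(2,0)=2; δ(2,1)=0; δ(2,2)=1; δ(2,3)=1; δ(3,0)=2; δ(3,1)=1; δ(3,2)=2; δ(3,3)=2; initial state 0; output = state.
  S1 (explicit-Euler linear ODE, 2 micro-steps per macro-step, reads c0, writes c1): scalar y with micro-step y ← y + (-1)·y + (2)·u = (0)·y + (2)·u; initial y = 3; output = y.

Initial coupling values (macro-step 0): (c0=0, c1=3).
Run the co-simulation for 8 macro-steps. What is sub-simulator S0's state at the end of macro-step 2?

S0 state at macro-step 2 = 2

macro 1: S0 reads c1=3 → after 3×micro: 1; S1 reads c0=0 → after 2×micro: 0 ⇒ (c0=1, c1=0)
macro 2: S0 reads c1=0 → after 3×micro: 2; S1 reads c0=1 → after 2×micro: 2 ⇒ (c0=2, c1=2)
macro 3: S0 reads c1=2 → after 3×micro: 2; S1 reads c0=2 → after 2×micro: 4 ⇒ (c0=2, c1=4)
macro 4: S0 reads c1=4 → after 3×micro: 2; S1 reads c0=2 → after 2×micro: 4 ⇒ (c0=2, c1=4)
macro 5: S0 reads c1=4 → after 3×micro: 2; S1 reads c0=2 → after 2×micro: 4 ⇒ (c0=2, c1=4)
macro 6: S0 reads c1=4 → after 3×micro: 2; S1 reads c0=2 → after 2×micro: 4 ⇒ (c0=2, c1=4)
macro 7: S0 reads c1=4 → after 3×micro: 2; S1 reads c0=2 → after 2×micro: 4 ⇒ (c0=2, c1=4)
macro 8: S0 reads c1=4 → after 3×micro: 2; S1 reads c0=2 → after 2×micro: 4 ⇒ (c0=2, c1=4)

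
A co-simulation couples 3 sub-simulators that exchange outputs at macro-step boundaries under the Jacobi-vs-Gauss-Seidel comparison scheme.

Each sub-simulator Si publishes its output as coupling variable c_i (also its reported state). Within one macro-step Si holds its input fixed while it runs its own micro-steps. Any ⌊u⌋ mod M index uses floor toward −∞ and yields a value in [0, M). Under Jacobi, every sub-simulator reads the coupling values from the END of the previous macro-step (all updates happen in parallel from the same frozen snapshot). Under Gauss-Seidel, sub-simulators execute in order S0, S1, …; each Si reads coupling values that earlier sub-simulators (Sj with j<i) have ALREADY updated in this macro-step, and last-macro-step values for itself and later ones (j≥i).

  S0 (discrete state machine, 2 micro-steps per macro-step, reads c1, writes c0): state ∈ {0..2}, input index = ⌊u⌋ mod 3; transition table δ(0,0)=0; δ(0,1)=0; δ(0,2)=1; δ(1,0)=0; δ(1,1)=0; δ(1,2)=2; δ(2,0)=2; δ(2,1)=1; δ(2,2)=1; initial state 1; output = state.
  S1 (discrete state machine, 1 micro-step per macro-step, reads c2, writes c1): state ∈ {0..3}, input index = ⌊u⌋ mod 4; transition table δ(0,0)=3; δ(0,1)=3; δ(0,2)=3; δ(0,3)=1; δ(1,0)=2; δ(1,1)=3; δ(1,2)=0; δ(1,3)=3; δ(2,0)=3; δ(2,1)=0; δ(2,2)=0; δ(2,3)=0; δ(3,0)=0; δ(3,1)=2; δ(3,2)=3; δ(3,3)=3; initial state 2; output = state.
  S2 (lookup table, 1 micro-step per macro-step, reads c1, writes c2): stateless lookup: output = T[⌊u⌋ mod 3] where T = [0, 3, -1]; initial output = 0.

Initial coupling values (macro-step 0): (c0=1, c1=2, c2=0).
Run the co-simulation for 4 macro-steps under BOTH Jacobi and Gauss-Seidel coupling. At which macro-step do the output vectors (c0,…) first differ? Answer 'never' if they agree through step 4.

[Jacobi] macro 1: S0 reads c1=2 → after 2×micro: 1; S1 reads c2=0 → after 1×micro: 3; S2 reads c1=2 → after 1×micro: -1 ⇒ (c0=1, c1=3, c2=-1)
[Jacobi] macro 2: S0 reads c1=3 → after 2×micro: 0; S1 reads c2=-1 → after 1×micro: 3; S2 reads c1=3 → after 1×micro: 0 ⇒ (c0=0, c1=3, c2=0)
[Jacobi] macro 3: S0 reads c1=3 → after 2×micro: 0; S1 reads c2=0 → after 1×micro: 0; S2 reads c1=3 → after 1×micro: 0 ⇒ (c0=0, c1=0, c2=0)
[Jacobi] macro 4: S0 reads c1=0 → after 2×micro: 0; S1 reads c2=0 → after 1×micro: 3; S2 reads c1=0 → after 1×micro: 0 ⇒ (c0=0, c1=3, c2=0)
[Gauss-Seidel] macro 1: S0 reads c1=2 → after 2×micro: 1; S1 reads c2=0 → after 1×micro: 3; S2 reads c1=3 → after 1×micro: 0 ⇒ (c0=1, c1=3, c2=0)
[Gauss-Seidel] macro 2: S0 reads c1=3 → after 2×micro: 0; S1 reads c2=0 → after 1×micro: 0; S2 reads c1=0 → after 1×micro: 0 ⇒ (c0=0, c1=0, c2=0)
[Gauss-Seidel] macro 3: S0 reads c1=0 → after 2×micro: 0; S1 reads c2=0 → after 1×micro: 3; S2 reads c1=3 → after 1×micro: 0 ⇒ (c0=0, c1=3, c2=0)
[Gauss-Seidel] macro 4: S0 reads c1=3 → after 2×micro: 0; S1 reads c2=0 → after 1×micro: 0; S2 reads c1=0 → after 1×micro: 0 ⇒ (c0=0, c1=0, c2=0)

first divergence at macro-step: 1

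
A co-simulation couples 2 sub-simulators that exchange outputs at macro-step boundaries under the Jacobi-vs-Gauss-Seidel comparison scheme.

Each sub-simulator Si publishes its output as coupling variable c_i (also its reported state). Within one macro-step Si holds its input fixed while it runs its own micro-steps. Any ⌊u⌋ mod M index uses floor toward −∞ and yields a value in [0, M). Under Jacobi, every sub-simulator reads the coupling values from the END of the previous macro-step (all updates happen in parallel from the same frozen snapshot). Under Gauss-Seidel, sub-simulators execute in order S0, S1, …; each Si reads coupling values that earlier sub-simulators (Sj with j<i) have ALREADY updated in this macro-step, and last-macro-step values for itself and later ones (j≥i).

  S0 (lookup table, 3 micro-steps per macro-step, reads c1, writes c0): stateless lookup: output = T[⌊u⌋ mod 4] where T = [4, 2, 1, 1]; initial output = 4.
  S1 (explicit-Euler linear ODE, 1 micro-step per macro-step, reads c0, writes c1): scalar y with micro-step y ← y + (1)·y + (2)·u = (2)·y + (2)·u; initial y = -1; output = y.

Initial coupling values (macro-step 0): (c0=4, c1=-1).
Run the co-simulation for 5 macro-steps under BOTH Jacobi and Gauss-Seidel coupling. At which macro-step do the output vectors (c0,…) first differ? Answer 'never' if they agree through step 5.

first divergence at macro-step: 1

[Jacobi] macro 1: S0 reads c1=-1 → after 3×micro: 1; S1 reads c0=4 → after 1×micro: 6 ⇒ (c0=1, c1=6)
[Jacobi] macro 2: S0 reads c1=6 → after 3×micro: 1; S1 reads c0=1 → after 1×micro: 14 ⇒ (c0=1, c1=14)
[Jacobi] macro 3: S0 reads c1=14 → after 3×micro: 1; S1 reads c0=1 → after 1×micro: 30 ⇒ (c0=1, c1=30)
[Jacobi] macro 4: S0 reads c1=30 → after 3×micro: 1; S1 reads c0=1 → after 1×micro: 62 ⇒ (c0=1, c1=62)
[Jacobi] macro 5: S0 reads c1=62 → after 3×micro: 1; S1 reads c0=1 → after 1×micro: 126 ⇒ (c0=1, c1=126)
[Gauss-Seidel] macro 1: S0 reads c1=-1 → after 3×micro: 1; S1 reads c0=1 → after 1×micro: 0 ⇒ (c0=1, c1=0)
[Gauss-Seidel] macro 2: S0 reads c1=0 → after 3×micro: 4; S1 reads c0=4 → after 1×micro: 8 ⇒ (c0=4, c1=8)
[Gauss-Seidel] macro 3: S0 reads c1=8 → after 3×micro: 4; S1 reads c0=4 → after 1×micro: 24 ⇒ (c0=4, c1=24)
[Gauss-Seidel] macro 4: S0 reads c1=24 → after 3×micro: 4; S1 reads c0=4 → after 1×micro: 56 ⇒ (c0=4, c1=56)
[Gauss-Seidel] macro 5: S0 reads c1=56 → after 3×micro: 4; S1 reads c0=4 → after 1×micro: 120 ⇒ (c0=4, c1=120)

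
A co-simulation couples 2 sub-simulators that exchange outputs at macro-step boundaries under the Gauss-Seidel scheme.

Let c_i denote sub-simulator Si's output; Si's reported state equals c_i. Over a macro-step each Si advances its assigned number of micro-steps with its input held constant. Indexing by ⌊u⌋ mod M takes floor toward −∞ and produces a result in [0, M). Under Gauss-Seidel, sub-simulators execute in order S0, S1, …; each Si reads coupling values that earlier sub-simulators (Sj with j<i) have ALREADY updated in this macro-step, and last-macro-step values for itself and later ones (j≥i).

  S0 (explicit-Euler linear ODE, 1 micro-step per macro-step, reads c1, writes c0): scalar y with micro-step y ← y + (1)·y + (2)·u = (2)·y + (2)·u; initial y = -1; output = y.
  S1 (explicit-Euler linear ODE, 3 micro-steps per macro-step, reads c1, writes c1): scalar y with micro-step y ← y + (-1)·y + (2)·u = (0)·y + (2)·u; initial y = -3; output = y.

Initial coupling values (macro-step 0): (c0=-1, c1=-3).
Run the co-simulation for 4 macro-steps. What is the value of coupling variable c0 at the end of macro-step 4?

c0 at macro-step 4 = -208

macro 1: S0 reads c1=-3 → after 1×micro: -8; S1 reads c1=-3 → after 3×micro: -6 ⇒ (c0=-8, c1=-6)
macro 2: S0 reads c1=-6 → after 1×micro: -28; S1 reads c1=-6 → after 3×micro: -12 ⇒ (c0=-28, c1=-12)
macro 3: S0 reads c1=-12 → after 1×micro: -80; S1 reads c1=-12 → after 3×micro: -24 ⇒ (c0=-80, c1=-24)
macro 4: S0 reads c1=-24 → after 1×micro: -208; S1 reads c1=-24 → after 3×micro: -48 ⇒ (c0=-208, c1=-48)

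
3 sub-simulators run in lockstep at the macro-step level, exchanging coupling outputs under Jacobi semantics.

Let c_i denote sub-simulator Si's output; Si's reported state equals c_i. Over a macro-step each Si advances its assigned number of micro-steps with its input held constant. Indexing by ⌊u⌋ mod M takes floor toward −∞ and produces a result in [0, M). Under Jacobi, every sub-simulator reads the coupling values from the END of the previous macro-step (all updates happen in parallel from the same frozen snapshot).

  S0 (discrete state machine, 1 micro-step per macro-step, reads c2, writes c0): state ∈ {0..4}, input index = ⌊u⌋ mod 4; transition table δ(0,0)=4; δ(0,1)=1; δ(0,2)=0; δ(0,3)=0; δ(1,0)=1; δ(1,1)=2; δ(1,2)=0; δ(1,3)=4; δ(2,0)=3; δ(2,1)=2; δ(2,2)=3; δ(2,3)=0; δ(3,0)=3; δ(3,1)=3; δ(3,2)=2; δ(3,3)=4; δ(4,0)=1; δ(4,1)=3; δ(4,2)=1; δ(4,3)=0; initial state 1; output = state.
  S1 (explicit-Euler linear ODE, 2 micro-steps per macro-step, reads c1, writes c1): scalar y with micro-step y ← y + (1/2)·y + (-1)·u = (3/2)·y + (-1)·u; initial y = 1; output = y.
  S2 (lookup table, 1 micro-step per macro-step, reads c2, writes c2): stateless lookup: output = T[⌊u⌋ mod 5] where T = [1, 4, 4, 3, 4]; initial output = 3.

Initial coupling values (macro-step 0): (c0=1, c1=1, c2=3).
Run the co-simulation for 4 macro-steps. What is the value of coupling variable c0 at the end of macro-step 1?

c0 at macro-step 1 = 4

macro 1: S0 reads c2=3 → after 1×micro: 4; S1 reads c1=1 → after 2×micro: -1/4; S2 reads c2=3 → after 1×micro: 3 ⇒ (c0=4, c1=-1/4, c2=3)
macro 2: S0 reads c2=3 → after 1×micro: 0; S1 reads c1=-1/4 → after 2×micro: 1/16; S2 reads c2=3 → after 1×micro: 3 ⇒ (c0=0, c1=1/16, c2=3)
macro 3: S0 reads c2=3 → after 1×micro: 0; S1 reads c1=1/16 → after 2×micro: -1/64; S2 reads c2=3 → after 1×micro: 3 ⇒ (c0=0, c1=-1/64, c2=3)
macro 4: S0 reads c2=3 → after 1×micro: 0; S1 reads c1=-1/64 → after 2×micro: 1/256; S2 reads c2=3 → after 1×micro: 3 ⇒ (c0=0, c1=1/256, c2=3)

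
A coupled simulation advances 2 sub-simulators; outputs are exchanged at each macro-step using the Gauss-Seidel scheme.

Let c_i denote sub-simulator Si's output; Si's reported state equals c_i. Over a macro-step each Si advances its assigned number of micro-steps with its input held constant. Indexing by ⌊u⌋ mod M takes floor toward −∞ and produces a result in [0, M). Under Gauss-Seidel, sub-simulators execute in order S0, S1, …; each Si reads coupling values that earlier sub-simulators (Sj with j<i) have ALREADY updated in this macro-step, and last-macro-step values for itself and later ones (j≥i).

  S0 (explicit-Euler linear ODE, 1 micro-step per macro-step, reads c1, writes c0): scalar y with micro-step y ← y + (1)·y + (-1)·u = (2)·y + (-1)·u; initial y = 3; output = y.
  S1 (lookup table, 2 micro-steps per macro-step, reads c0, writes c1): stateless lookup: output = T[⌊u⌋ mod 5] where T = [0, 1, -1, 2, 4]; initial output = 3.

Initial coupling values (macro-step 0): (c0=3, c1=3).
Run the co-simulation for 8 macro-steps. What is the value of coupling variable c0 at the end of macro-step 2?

macro 1: S0 reads c1=3 → after 1×micro: 3; S1 reads c0=3 → after 2×micro: 2 ⇒ (c0=3, c1=2)
macro 2: S0 reads c1=2 → after 1×micro: 4; S1 reads c0=4 → after 2×micro: 4 ⇒ (c0=4, c1=4)
macro 3: S0 reads c1=4 → after 1×micro: 4; S1 reads c0=4 → after 2×micro: 4 ⇒ (c0=4, c1=4)
macro 4: S0 reads c1=4 → after 1×micro: 4; S1 reads c0=4 → after 2×micro: 4 ⇒ (c0=4, c1=4)
macro 5: S0 reads c1=4 → after 1×micro: 4; S1 reads c0=4 → after 2×micro: 4 ⇒ (c0=4, c1=4)
macro 6: S0 reads c1=4 → after 1×micro: 4; S1 reads c0=4 → after 2×micro: 4 ⇒ (c0=4, c1=4)
macro 7: S0 reads c1=4 → after 1×micro: 4; S1 reads c0=4 → after 2×micro: 4 ⇒ (c0=4, c1=4)
macro 8: S0 reads c1=4 → after 1×micro: 4; S1 reads c0=4 → after 2×micro: 4 ⇒ (c0=4, c1=4)

c0 at macro-step 2 = 4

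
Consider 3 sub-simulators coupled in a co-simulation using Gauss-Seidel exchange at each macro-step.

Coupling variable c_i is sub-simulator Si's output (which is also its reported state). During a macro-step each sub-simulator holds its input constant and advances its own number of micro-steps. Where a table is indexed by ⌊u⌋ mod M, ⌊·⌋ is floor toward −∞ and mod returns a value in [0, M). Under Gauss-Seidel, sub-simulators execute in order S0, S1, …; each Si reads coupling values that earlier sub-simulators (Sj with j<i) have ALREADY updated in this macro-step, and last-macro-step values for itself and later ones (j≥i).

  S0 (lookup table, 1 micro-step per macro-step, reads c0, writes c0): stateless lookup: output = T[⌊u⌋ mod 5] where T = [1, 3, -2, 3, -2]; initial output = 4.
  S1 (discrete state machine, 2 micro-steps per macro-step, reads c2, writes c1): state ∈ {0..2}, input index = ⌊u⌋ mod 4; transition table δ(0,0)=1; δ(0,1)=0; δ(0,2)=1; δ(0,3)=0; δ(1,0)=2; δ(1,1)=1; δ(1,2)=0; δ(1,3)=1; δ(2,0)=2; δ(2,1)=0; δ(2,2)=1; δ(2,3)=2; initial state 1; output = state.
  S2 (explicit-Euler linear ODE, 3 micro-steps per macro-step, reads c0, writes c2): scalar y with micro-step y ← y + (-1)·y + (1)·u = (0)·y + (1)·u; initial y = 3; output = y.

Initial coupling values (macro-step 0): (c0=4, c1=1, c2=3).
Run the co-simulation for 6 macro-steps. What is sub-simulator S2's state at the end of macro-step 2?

macro 1: S0 reads c0=4 → after 1×micro: -2; S1 reads c2=3 → after 2×micro: 1; S2 reads c0=-2 → after 3×micro: -2 ⇒ (c0=-2, c1=1, c2=-2)
macro 2: S0 reads c0=-2 → after 1×micro: 3; S1 reads c2=-2 → after 2×micro: 1; S2 reads c0=3 → after 3×micro: 3 ⇒ (c0=3, c1=1, c2=3)
macro 3: S0 reads c0=3 → after 1×micro: 3; S1 reads c2=3 → after 2×micro: 1; S2 reads c0=3 → after 3×micro: 3 ⇒ (c0=3, c1=1, c2=3)
macro 4: S0 reads c0=3 → after 1×micro: 3; S1 reads c2=3 → after 2×micro: 1; S2 reads c0=3 → after 3×micro: 3 ⇒ (c0=3, c1=1, c2=3)
macro 5: S0 reads c0=3 → after 1×micro: 3; S1 reads c2=3 → after 2×micro: 1; S2 reads c0=3 → after 3×micro: 3 ⇒ (c0=3, c1=1, c2=3)
macro 6: S0 reads c0=3 → after 1×micro: 3; S1 reads c2=3 → after 2×micro: 1; S2 reads c0=3 → after 3×micro: 3 ⇒ (c0=3, c1=1, c2=3)

S2 state at macro-step 2 = 3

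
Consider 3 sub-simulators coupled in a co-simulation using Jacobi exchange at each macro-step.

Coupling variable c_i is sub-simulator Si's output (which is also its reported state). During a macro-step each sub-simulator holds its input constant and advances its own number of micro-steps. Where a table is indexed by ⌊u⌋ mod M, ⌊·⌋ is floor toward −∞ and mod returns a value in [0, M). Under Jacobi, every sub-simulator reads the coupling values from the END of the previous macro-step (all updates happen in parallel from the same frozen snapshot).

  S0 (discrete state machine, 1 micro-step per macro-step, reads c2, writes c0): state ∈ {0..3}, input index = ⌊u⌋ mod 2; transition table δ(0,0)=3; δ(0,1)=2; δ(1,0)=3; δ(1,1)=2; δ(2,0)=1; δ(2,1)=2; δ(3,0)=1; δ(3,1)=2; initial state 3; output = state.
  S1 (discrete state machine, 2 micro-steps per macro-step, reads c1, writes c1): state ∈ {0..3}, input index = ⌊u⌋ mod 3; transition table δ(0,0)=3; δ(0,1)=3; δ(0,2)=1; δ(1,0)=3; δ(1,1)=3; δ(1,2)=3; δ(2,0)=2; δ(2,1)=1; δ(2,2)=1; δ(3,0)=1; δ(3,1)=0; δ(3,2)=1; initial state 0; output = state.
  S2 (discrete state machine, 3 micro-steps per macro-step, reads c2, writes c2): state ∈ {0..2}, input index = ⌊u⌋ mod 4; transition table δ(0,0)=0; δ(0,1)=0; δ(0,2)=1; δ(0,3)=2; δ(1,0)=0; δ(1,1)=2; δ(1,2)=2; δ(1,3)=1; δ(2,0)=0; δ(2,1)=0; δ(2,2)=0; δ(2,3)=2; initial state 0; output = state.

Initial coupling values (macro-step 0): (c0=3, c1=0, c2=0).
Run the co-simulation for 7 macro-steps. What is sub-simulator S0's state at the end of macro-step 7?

macro 1: S0 reads c2=0 → after 1×micro: 1; S1 reads c1=0 → after 2×micro: 1; S2 reads c2=0 → after 3×micro: 0 ⇒ (c0=1, c1=1, c2=0)
macro 2: S0 reads c2=0 → after 1×micro: 3; S1 reads c1=1 → after 2×micro: 0; S2 reads c2=0 → after 3×micro: 0 ⇒ (c0=3, c1=0, c2=0)
macro 3: S0 reads c2=0 → after 1×micro: 1; S1 reads c1=0 → after 2×micro: 1; S2 reads c2=0 → after 3×micro: 0 ⇒ (c0=1, c1=1, c2=0)
macro 4: S0 reads c2=0 → after 1×micro: 3; S1 reads c1=1 → after 2×micro: 0; S2 reads c2=0 → after 3×micro: 0 ⇒ (c0=3, c1=0, c2=0)
macro 5: S0 reads c2=0 → after 1×micro: 1; S1 reads c1=0 → after 2×micro: 1; S2 reads c2=0 → after 3×micro: 0 ⇒ (c0=1, c1=1, c2=0)
macro 6: S0 reads c2=0 → after 1×micro: 3; S1 reads c1=1 → after 2×micro: 0; S2 reads c2=0 → after 3×micro: 0 ⇒ (c0=3, c1=0, c2=0)
macro 7: S0 reads c2=0 → after 1×micro: 1; S1 reads c1=0 → after 2×micro: 1; S2 reads c2=0 → after 3×micro: 0 ⇒ (c0=1, c1=1, c2=0)

S0 state at macro-step 7 = 1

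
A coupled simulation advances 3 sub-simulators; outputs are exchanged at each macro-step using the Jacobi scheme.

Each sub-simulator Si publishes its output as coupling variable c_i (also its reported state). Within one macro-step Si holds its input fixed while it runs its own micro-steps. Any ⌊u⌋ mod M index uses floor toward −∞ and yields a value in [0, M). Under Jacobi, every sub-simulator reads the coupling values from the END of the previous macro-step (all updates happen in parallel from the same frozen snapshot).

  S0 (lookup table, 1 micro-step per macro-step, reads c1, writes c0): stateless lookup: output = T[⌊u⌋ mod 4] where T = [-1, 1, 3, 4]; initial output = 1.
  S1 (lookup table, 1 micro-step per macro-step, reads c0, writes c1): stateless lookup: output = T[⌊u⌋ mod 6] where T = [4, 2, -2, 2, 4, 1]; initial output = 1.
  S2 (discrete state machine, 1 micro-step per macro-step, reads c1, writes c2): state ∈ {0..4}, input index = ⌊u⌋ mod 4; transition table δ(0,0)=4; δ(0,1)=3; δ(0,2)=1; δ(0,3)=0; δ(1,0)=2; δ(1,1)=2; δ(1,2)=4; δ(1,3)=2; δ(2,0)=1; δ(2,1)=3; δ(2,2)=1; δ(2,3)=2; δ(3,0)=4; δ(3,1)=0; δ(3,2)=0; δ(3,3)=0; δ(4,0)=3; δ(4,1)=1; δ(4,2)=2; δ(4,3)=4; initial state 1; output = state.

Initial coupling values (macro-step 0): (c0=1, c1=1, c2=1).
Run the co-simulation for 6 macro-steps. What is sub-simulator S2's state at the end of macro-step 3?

S2 state at macro-step 3 = 4

macro 1: S0 reads c1=1 → after 1×micro: 1; S1 reads c0=1 → after 1×micro: 2; S2 reads c1=1 → after 1×micro: 2 ⇒ (c0=1, c1=2, c2=2)
macro 2: S0 reads c1=2 → after 1×micro: 3; S1 reads c0=1 → after 1×micro: 2; S2 reads c1=2 → after 1×micro: 1 ⇒ (c0=3, c1=2, c2=1)
macro 3: S0 reads c1=2 → after 1×micro: 3; S1 reads c0=3 → after 1×micro: 2; S2 reads c1=2 → after 1×micro: 4 ⇒ (c0=3, c1=2, c2=4)
macro 4: S0 reads c1=2 → after 1×micro: 3; S1 reads c0=3 → after 1×micro: 2; S2 reads c1=2 → after 1×micro: 2 ⇒ (c0=3, c1=2, c2=2)
macro 5: S0 reads c1=2 → after 1×micro: 3; S1 reads c0=3 → after 1×micro: 2; S2 reads c1=2 → after 1×micro: 1 ⇒ (c0=3, c1=2, c2=1)
macro 6: S0 reads c1=2 → after 1×micro: 3; S1 reads c0=3 → after 1×micro: 2; S2 reads c1=2 → after 1×micro: 4 ⇒ (c0=3, c1=2, c2=4)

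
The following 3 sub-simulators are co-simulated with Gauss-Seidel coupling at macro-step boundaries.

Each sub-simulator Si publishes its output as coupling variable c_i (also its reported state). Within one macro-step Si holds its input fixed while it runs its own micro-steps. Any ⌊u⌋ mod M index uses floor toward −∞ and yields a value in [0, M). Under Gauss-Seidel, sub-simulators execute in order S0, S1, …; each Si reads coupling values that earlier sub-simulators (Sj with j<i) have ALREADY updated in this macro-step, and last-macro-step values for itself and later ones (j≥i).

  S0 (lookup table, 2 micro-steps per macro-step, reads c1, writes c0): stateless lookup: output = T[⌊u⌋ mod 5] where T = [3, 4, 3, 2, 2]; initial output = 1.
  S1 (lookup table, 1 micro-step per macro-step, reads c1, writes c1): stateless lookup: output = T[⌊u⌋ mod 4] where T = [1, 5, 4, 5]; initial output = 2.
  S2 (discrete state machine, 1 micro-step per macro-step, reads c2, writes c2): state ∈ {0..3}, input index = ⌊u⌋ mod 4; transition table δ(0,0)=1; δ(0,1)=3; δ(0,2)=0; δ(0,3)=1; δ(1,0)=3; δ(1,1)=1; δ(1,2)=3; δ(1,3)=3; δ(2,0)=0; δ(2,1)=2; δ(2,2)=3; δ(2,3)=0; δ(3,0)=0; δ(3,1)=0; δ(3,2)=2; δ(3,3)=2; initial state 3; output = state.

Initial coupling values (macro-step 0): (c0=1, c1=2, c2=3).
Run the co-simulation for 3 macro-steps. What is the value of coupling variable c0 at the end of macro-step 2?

macro 1: S0 reads c1=2 → after 2×micro: 3; S1 reads c1=2 → after 1×micro: 4; S2 reads c2=3 → after 1×micro: 2 ⇒ (c0=3, c1=4, c2=2)
macro 2: S0 reads c1=4 → after 2×micro: 2; S1 reads c1=4 → after 1×micro: 1; S2 reads c2=2 → after 1×micro: 3 ⇒ (c0=2, c1=1, c2=3)
macro 3: S0 reads c1=1 → after 2×micro: 4; S1 reads c1=1 → after 1×micro: 5; S2 reads c2=3 → after 1×micro: 2 ⇒ (c0=4, c1=5, c2=2)

c0 at macro-step 2 = 2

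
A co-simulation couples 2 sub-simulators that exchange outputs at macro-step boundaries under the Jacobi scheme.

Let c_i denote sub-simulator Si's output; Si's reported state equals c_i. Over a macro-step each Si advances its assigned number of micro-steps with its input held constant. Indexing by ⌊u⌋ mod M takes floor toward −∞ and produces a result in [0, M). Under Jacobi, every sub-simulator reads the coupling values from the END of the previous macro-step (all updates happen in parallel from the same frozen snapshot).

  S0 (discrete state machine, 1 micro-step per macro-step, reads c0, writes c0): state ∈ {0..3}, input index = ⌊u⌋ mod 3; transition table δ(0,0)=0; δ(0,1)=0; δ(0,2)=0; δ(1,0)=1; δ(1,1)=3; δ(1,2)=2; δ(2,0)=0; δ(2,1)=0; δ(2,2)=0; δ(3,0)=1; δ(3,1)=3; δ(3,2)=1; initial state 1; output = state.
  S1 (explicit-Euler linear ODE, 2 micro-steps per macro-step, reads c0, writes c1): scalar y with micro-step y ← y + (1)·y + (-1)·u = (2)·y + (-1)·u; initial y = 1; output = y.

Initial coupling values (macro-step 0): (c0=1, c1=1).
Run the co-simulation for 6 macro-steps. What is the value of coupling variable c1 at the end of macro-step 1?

c1 at macro-step 1 = 1

macro 1: S0 reads c0=1 → after 1×micro: 3; S1 reads c0=1 → after 2×micro: 1 ⇒ (c0=3, c1=1)
macro 2: S0 reads c0=3 → after 1×micro: 1; S1 reads c0=3 → after 2×micro: -5 ⇒ (c0=1, c1=-5)
macro 3: S0 reads c0=1 → after 1×micro: 3; S1 reads c0=1 → after 2×micro: -23 ⇒ (c0=3, c1=-23)
macro 4: S0 reads c0=3 → after 1×micro: 1; S1 reads c0=3 → after 2×micro: -101 ⇒ (c0=1, c1=-101)
macro 5: S0 reads c0=1 → after 1×micro: 3; S1 reads c0=1 → after 2×micro: -407 ⇒ (c0=3, c1=-407)
macro 6: S0 reads c0=3 → after 1×micro: 1; S1 reads c0=3 → after 2×micro: -1637 ⇒ (c0=1, c1=-1637)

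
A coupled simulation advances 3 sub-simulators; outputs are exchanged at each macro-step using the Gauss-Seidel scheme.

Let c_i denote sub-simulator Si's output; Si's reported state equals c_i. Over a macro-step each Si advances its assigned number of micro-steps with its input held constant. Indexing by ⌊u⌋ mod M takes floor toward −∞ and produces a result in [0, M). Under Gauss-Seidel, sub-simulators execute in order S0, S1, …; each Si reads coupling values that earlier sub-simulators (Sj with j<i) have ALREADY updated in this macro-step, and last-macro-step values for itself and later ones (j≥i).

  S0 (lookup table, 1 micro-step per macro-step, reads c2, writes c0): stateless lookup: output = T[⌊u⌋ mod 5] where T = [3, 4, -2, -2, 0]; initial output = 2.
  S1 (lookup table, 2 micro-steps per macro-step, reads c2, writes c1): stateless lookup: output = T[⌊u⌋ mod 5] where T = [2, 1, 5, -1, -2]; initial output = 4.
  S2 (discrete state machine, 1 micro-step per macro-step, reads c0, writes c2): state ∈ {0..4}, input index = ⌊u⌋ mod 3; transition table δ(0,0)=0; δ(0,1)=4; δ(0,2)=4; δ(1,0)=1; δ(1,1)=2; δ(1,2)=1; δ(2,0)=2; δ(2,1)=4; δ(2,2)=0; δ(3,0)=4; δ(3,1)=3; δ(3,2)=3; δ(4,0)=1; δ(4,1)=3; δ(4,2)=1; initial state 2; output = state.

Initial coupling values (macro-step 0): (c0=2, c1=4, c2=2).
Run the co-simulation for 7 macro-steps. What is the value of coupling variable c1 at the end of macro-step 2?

macro 1: S0 reads c2=2 → after 1×micro: -2; S1 reads c2=2 → after 2×micro: 5; S2 reads c0=-2 → after 1×micro: 4 ⇒ (c0=-2, c1=5, c2=4)
macro 2: S0 reads c2=4 → after 1×micro: 0; S1 reads c2=4 → after 2×micro: -2; S2 reads c0=0 → after 1×micro: 1 ⇒ (c0=0, c1=-2, c2=1)
macro 3: S0 reads c2=1 → after 1×micro: 4; S1 reads c2=1 → after 2×micro: 1; S2 reads c0=4 → after 1×micro: 2 ⇒ (c0=4, c1=1, c2=2)
macro 4: S0 reads c2=2 → after 1×micro: -2; S1 reads c2=2 → after 2×micro: 5; S2 reads c0=-2 → after 1×micro: 4 ⇒ (c0=-2, c1=5, c2=4)
macro 5: S0 reads c2=4 → after 1×micro: 0; S1 reads c2=4 → after 2×micro: -2; S2 reads c0=0 → after 1×micro: 1 ⇒ (c0=0, c1=-2, c2=1)
macro 6: S0 reads c2=1 → after 1×micro: 4; S1 reads c2=1 → after 2×micro: 1; S2 reads c0=4 → after 1×micro: 2 ⇒ (c0=4, c1=1, c2=2)
macro 7: S0 reads c2=2 → after 1×micro: -2; S1 reads c2=2 → after 2×micro: 5; S2 reads c0=-2 → after 1×micro: 4 ⇒ (c0=-2, c1=5, c2=4)

c1 at macro-step 2 = -2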